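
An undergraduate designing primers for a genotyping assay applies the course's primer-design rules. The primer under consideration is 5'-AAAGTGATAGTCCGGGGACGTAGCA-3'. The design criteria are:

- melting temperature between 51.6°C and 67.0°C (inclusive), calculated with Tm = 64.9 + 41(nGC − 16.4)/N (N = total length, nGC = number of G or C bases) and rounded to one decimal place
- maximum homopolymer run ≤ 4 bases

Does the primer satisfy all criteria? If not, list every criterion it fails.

Meets all criteria.

Base counts: A=8, T=4, G=9, C=4 (length 25).
Tm: Tm = 64.9 + 41·(13 − 16.4)/25 = 59.3°C ✓
homopolymer run: longest run = 4 ✓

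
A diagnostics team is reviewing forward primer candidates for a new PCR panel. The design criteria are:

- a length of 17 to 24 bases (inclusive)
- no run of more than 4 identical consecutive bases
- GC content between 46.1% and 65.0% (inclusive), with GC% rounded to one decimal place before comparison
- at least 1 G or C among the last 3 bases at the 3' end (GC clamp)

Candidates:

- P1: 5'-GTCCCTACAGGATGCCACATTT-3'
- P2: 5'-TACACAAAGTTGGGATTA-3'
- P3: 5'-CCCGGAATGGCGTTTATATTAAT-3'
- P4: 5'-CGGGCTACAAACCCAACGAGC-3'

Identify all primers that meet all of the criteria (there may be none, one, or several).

P4 only.

P1 (22 nt, A=5 T=6 G=4 C=7): length 22 ✓; longest run = 3 ✓; GC 11/22 = 50.0% ✓; 3' end TTT has 0 G/C, need ≥1 ✗ — fails.
P2 (18 nt, A=7 T=5 G=4 C=2): length 18 ✓; longest run = 3 ✓; GC 6/18 = 33.3%, outside 46.1–65.0% ✗; 3' end TTA has 0 G/C, need ≥1 ✗ — fails.
P3 (23 nt, A=6 T=8 G=5 C=4): length 23 ✓; longest run = 3 ✓; GC 9/23 = 39.1%, outside 46.1–65.0% ✗; 3' end AAT has 0 G/C, need ≥1 ✗ — fails.
P4 (21 nt, A=7 T=1 G=5 C=8): length 21 ✓; longest run = 3 ✓; GC 13/21 = 61.9% ✓; 3' end AGC has 2 G/C ✓ — passes.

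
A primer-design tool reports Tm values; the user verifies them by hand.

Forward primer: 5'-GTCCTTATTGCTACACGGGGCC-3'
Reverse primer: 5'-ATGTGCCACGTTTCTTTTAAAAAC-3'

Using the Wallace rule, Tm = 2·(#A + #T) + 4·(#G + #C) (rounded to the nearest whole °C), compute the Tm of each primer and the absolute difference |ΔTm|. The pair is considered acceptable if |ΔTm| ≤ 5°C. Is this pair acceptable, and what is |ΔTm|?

|ΔTm| = 6°C; the pair is not acceptable.

Forward: A=3 T=6 G=6 C=7 → Tm = 2·9 + 4·13 = 70°C.
Reverse: A=7 T=9 G=3 C=5 → Tm = 2·16 + 4·8 = 64°C.
|ΔTm| = |70 − 64| = 6°C, > 5°C.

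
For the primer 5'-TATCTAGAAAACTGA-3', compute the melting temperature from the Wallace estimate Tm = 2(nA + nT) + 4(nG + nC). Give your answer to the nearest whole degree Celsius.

38°C

Base counts: A=7, T=4, G=2, C=2 (length 15).
Tm = 2·(7+4) + 4·(2+2) = 2·11 + 4·4 = 22 + 16 = 38°C.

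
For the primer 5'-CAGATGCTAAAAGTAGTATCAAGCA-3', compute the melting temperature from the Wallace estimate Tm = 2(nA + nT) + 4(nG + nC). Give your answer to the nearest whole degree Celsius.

Base counts: A=11, T=5, G=5, C=4 (length 25).
Tm = 2·(11+5) + 4·(5+4) = 2·16 + 4·9 = 32 + 36 = 68°C.

68°C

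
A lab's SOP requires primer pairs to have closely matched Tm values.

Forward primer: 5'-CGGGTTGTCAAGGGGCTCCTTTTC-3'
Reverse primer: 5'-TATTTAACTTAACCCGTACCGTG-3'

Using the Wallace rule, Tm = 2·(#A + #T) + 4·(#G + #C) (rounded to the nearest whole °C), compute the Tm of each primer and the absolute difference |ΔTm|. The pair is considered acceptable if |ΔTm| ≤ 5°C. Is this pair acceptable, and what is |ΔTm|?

Forward: A=2 T=8 G=8 C=6 → Tm = 2·10 + 4·14 = 76°C.
Reverse: A=6 T=8 G=3 C=6 → Tm = 2·14 + 4·9 = 64°C.
|ΔTm| = |76 − 64| = 12°C, > 5°C.

|ΔTm| = 12°C; the pair is not acceptable.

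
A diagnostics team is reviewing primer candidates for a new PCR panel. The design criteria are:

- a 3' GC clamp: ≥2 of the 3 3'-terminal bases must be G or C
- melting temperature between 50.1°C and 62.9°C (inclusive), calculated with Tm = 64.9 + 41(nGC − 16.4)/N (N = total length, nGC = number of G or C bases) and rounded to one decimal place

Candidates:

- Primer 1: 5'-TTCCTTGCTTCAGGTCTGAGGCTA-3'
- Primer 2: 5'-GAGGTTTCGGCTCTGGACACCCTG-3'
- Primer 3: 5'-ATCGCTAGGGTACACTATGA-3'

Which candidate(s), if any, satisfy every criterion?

Primer 1 (24 nt, A=3 T=9 G=6 C=6): 3' end CTA has 1 G/C, need ≥2 ✗; Tm = 64.9 + 41·(12 − 16.4)/24 = 57.4°C ✓ — fails.
Primer 2 (24 nt, A=3 T=6 G=8 C=7): 3' end CTG has 2 G/C ✓; Tm = 64.9 + 41·(15 − 16.4)/24 = 62.5°C ✓ — passes.
Primer 3 (20 nt, A=6 T=5 G=5 C=4): 3' end TGA has 1 G/C, need ≥2 ✗; Tm = 64.9 + 41·(9 − 16.4)/20 = 49.7°C, outside 50.1–62.9°C ✗ — fails.

Primer 2 only.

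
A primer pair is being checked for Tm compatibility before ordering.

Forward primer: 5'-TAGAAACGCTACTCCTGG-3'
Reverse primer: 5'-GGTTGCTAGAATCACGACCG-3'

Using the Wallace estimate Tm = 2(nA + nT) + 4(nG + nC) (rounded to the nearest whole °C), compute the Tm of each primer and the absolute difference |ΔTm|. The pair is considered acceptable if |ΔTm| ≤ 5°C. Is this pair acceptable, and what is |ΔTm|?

|ΔTm| = 8°C; the pair is not acceptable.

Forward: A=5 T=4 G=4 C=5 → Tm = 2·9 + 4·9 = 54°C.
Reverse: A=5 T=4 G=6 C=5 → Tm = 2·9 + 4·11 = 62°C.
|ΔTm| = |54 − 62| = 8°C, > 5°C.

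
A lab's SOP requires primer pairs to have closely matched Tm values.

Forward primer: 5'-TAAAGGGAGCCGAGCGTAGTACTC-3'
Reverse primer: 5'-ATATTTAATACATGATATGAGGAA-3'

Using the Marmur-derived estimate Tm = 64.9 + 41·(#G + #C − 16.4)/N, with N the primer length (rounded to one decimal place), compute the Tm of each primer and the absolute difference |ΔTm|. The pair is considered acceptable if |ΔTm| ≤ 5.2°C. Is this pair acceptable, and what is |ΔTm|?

|ΔTm| = 13.7°C; the pair is not acceptable.

Forward: G+C = 13, N = 24 → Tm = 64.9 + 41·(13 − 16.4)/24 = 59.1°C.
Reverse: G+C = 5, N = 24 → Tm = 64.9 + 41·(5 − 16.4)/24 = 45.4°C.
|ΔTm| = |59.1 − 45.4| = 13.7°C, > 5.2°C.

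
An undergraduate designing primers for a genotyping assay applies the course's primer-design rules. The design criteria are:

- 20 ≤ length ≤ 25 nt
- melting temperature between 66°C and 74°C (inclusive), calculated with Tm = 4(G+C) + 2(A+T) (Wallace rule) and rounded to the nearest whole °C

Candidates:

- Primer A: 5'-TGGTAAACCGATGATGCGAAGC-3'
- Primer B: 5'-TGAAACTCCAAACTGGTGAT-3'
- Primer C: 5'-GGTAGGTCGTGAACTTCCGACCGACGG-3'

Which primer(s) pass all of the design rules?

Primer A only.

Primer A (22 nt, A=7 T=4 G=7 C=4): length 22 ✓; Tm = 2·11 + 4·11 = 66°C ✓ — passes.
Primer B (20 nt, A=7 T=5 G=4 C=4): length 20 ✓; Tm = 2·12 + 4·8 = 56°C, outside 66–74°C ✗ — fails.
Primer C (27 nt, A=5 T=5 G=10 C=7): length 27, outside 20–25 ✗; Tm = 2·10 + 4·17 = 88°C, outside 66–74°C ✗ — fails.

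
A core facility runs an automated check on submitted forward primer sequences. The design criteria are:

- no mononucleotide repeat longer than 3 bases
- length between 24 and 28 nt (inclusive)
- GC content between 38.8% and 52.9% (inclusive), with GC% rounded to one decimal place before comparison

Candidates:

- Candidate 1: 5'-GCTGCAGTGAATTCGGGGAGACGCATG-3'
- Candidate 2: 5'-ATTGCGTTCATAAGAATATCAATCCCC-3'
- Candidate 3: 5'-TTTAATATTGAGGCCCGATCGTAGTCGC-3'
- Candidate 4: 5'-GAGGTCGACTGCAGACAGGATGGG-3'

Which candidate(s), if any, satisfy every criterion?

Candidate 3 only.

Candidate 1 (27 nt, A=6 T=5 G=11 C=5): longest run = 4, exceeds 3 ✗; length 27 ✓; GC 16/27 = 59.3%, outside 38.8–52.9% ✗ — fails.
Candidate 2 (27 nt, A=9 T=8 G=3 C=7): longest run = 4, exceeds 3 ✗; length 27 ✓; GC 10/27 = 37.0%, outside 38.8–52.9% ✗ — fails.
Candidate 3 (28 nt, A=6 T=9 G=7 C=6): longest run = 3 ✓; length 28 ✓; GC 13/28 = 46.4% ✓ — passes.
Candidate 4 (24 nt, A=6 T=3 G=11 C=4): longest run = 3 ✓; length 24 ✓; GC 15/24 = 62.5%, outside 38.8–52.9% ✗ — fails.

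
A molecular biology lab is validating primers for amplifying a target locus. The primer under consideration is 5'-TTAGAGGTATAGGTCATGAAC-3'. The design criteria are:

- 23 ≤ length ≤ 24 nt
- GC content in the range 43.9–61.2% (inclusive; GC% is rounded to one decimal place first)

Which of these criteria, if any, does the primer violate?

Fails: length, GC content.

Base counts: A=7, T=6, G=6, C=2 (length 21).
length: length 21, outside 23–24 ✗
GC content: GC 8/21 = 38.1%, outside 43.9–61.2% ✗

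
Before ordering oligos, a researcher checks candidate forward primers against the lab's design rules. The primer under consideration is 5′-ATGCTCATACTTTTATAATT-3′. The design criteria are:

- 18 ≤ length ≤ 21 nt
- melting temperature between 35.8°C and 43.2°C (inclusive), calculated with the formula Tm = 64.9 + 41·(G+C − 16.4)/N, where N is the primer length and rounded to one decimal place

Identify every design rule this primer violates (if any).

Meets all criteria.

Base counts: A=6, T=10, G=1, C=3 (length 20).
length: length 20 ✓
Tm: Tm = 64.9 + 41·(4 − 16.4)/20 = 39.5°C ✓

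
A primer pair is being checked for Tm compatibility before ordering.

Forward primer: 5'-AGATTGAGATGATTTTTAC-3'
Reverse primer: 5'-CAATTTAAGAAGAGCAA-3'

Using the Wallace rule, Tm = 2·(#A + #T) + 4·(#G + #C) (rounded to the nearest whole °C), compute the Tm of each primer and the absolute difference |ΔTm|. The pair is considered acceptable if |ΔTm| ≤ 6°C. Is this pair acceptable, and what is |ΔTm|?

Forward: A=6 T=8 G=4 C=1 → Tm = 2·14 + 4·5 = 48°C.
Reverse: A=9 T=3 G=3 C=2 → Tm = 2·12 + 4·5 = 44°C.
|ΔTm| = |48 − 44| = 4°C, ≤ 6°C.

|ΔTm| = 4°C; the pair is acceptable.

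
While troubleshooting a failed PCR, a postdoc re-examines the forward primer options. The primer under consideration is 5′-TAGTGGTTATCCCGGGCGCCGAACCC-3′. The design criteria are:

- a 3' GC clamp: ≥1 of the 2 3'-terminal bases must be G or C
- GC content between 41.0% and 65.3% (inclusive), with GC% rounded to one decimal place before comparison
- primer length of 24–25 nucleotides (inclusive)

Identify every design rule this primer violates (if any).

Fails: GC content, length.

Base counts: A=4, T=5, G=8, C=9 (length 26).
GC clamp: 3' end CC has 2 G/C ✓
GC content: GC 17/26 = 65.4%, outside 41.0–65.3% ✗
length: length 26, outside 24–25 ✗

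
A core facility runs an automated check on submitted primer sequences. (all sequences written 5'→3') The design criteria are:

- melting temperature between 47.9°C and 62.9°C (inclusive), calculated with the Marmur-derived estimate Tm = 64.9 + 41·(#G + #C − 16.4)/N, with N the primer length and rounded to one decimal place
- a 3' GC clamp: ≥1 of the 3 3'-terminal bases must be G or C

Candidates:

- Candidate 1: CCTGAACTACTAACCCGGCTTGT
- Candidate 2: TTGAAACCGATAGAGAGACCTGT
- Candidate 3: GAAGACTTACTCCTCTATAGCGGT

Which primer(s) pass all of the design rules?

Candidate 1 (23 nt, A=5 T=6 G=4 C=8): Tm = 64.9 + 41·(12 − 16.4)/23 = 57.1°C ✓; 3' end TGT has 1 G/C ✓ — passes.
Candidate 2 (23 nt, A=8 T=5 G=6 C=4): Tm = 64.9 + 41·(10 − 16.4)/23 = 53.5°C ✓; 3' end TGT has 1 G/C ✓ — passes.
Candidate 3 (24 nt, A=6 T=7 G=5 C=6): Tm = 64.9 + 41·(11 − 16.4)/24 = 55.7°C ✓; 3' end GGT has 2 G/C ✓ — passes.

Candidate 1, Candidate 2 and Candidate 3.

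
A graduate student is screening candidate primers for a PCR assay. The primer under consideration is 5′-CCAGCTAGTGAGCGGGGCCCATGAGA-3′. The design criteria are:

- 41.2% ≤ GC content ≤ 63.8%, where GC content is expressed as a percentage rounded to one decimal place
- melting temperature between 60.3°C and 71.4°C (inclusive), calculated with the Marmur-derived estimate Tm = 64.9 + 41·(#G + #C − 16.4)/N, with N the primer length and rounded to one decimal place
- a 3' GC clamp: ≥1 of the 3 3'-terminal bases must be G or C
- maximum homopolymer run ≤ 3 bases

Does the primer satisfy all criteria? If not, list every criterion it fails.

Fails: GC content, homopolymer run.

Base counts: A=6, T=3, G=10, C=7 (length 26).
GC content: GC 17/26 = 65.4%, outside 41.2–63.8% ✗
Tm: Tm = 64.9 + 41·(17 − 16.4)/26 = 65.8°C ✓
GC clamp: 3' end AGA has 1 G/C ✓
homopolymer run: longest run = 4, exceeds 3 ✗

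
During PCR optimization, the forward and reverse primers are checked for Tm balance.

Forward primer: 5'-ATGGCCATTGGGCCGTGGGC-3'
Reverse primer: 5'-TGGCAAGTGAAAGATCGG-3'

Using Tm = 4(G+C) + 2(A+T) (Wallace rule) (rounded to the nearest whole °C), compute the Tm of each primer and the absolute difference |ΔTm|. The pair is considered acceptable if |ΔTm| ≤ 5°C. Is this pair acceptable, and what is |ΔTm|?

|ΔTm| = 14°C; the pair is not acceptable.

Forward: A=2 T=4 G=9 C=5 → Tm = 2·6 + 4·14 = 68°C.
Reverse: A=6 T=3 G=7 C=2 → Tm = 2·9 + 4·9 = 54°C.
|ΔTm| = |68 − 54| = 14°C, > 5°C.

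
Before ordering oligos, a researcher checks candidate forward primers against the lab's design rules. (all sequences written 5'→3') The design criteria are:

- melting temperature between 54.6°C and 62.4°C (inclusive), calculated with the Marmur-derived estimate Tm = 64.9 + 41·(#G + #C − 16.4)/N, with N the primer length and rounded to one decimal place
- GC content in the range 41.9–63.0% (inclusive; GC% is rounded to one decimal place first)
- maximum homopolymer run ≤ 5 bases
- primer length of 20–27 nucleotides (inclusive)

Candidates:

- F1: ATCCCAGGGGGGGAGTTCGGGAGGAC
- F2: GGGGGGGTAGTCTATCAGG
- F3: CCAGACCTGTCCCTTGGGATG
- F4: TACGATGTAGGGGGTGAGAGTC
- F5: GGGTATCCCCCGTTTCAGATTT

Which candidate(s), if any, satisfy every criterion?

F1 (26 nt, A=5 T=3 G=13 C=5): Tm = 64.9 + 41·(18 − 16.4)/26 = 67.4°C, outside 54.6–62.4°C ✗; GC 18/26 = 69.2%, outside 41.9–63.0% ✗; longest run = 7, exceeds 5 ✗; length 26 ✓ — fails.
F2 (19 nt, A=3 T=4 G=10 C=2): Tm = 64.9 + 41·(12 − 16.4)/19 = 55.4°C ✓; GC 12/19 = 63.2%, outside 41.9–63.0% ✗; longest run = 7, exceeds 5 ✗; length 19, outside 20–27 ✗ — fails.
F3 (21 nt, A=3 T=5 G=6 C=7): Tm = 64.9 + 41·(13 − 16.4)/21 = 58.3°C ✓; GC 13/21 = 61.9% ✓; longest run = 3 ✓; length 21 ✓ — passes.
F4 (22 nt, A=5 T=5 G=10 C=2): Tm = 64.9 + 41·(12 − 16.4)/22 = 56.7°C ✓; GC 12/22 = 54.5% ✓; longest run = 5 ✓; length 22 ✓ — passes.
F5 (22 nt, A=3 T=8 G=5 C=6): Tm = 64.9 + 41·(11 − 16.4)/22 = 54.8°C ✓; GC 11/22 = 50.0% ✓; longest run = 5 ✓; length 22 ✓ — passes.

F3, F4 and F5.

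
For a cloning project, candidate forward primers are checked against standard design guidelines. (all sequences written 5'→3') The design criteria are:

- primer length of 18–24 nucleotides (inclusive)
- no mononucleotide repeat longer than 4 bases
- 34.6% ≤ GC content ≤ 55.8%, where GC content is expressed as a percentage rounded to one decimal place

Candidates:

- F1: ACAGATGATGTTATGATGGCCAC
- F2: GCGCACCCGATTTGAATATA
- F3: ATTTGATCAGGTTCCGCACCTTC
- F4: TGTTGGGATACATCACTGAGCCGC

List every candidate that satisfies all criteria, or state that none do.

F1, F2, F3 and F4.

F1 (23 nt, A=7 T=6 G=6 C=4): length 23 ✓; longest run = 2 ✓; GC 10/23 = 43.5% ✓ — passes.
F2 (20 nt, A=6 T=5 G=4 C=5): length 20 ✓; longest run = 3 ✓; GC 9/20 = 45.0% ✓ — passes.
F3 (23 nt, A=4 T=8 G=4 C=7): length 23 ✓; longest run = 3 ✓; GC 11/23 = 47.8% ✓ — passes.
F4 (24 nt, A=5 T=6 G=7 C=6): length 24 ✓; longest run = 3 ✓; GC 13/24 = 54.2% ✓ — passes.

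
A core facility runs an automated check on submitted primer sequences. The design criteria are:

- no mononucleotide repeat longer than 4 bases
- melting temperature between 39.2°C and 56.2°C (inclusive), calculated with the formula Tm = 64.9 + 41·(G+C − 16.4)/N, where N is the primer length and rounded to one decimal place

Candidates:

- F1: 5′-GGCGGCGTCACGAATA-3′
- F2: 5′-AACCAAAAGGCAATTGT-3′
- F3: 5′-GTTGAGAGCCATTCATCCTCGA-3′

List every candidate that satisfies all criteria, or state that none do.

F1 (16 nt, A=4 T=2 G=6 C=4): longest run = 2 ✓; Tm = 64.9 + 41·(10 − 16.4)/16 = 48.5°C ✓ — passes.
F2 (17 nt, A=8 T=3 G=3 C=3): longest run = 4 ✓; Tm = 64.9 + 41·(6 − 16.4)/17 = 39.8°C ✓ — passes.
F3 (22 nt, A=5 T=6 G=5 C=6): longest run = 2 ✓; Tm = 64.9 + 41·(11 − 16.4)/22 = 54.8°C ✓ — passes.

F1, F2 and F3.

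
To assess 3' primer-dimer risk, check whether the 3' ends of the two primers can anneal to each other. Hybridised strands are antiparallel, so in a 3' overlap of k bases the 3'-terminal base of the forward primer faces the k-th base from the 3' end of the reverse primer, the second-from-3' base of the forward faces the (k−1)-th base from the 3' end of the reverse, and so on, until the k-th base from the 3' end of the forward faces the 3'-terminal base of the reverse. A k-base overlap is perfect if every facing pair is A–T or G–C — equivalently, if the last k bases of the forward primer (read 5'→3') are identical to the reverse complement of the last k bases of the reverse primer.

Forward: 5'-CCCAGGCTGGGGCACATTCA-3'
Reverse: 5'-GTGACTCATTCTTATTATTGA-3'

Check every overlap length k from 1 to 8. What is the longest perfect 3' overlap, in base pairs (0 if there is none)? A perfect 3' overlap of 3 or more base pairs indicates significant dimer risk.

Last 8 bases (5'→3') — forward …CACATTCA, reverse …ATTATTGA.
Reverse complement of the reverse primer's last 8 bases: TCAATAAT; its first k bases are the reverse complement of the reverse primer's last k bases, so a perfect k-base overlap needs the forward primer's last k bases to equal them.
Comparing (forward last k vs required): k=1: A vs T ✗; k=2: CA vs TC ✗; k=3: TCA vs TCA ✓; k=4: TTCA vs TCAA ✗; k=5: ATTCA vs TCAAT ✗; k=6: CATTCA vs TCAATA ✗; k=7: ACATTCA vs TCAATAA ✗; k=8: CACATTCA vs TCAATAAT ✗.
Only k = 3 is perfect, so the longest perfect 3' overlap is 3.

Longest perfect overlap: 3 complementary base pairs; significant dimer risk (threshold 3).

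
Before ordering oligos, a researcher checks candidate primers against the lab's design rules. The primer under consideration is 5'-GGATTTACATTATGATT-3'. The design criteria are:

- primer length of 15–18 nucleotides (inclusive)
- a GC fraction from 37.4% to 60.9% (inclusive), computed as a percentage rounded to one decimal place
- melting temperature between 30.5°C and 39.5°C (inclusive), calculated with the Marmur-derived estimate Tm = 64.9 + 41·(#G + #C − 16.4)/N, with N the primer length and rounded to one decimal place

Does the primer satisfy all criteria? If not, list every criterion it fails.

Fails: GC content.

Base counts: A=5, T=8, G=3, C=1 (length 17).
length: length 17 ✓
GC content: GC 4/17 = 23.5%, outside 37.4–60.9% ✗
Tm: Tm = 64.9 + 41·(4 − 16.4)/17 = 35.0°C ✓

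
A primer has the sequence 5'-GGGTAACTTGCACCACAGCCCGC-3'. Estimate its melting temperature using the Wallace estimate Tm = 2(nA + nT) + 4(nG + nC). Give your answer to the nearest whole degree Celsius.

76°C

Base counts: A=5, T=3, G=6, C=9 (length 23).
Tm = 2·(5+3) + 4·(6+9) = 2·8 + 4·15 = 16 + 60 = 76°C.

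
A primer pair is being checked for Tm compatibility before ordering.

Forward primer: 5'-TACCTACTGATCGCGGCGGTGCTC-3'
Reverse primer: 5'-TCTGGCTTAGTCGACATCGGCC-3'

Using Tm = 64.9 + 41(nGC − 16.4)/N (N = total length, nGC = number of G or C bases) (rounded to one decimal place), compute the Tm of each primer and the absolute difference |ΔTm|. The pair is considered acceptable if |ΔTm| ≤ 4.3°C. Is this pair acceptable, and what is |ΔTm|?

Forward: G+C = 15, N = 24 → Tm = 64.9 + 41·(15 − 16.4)/24 = 62.5°C.
Reverse: G+C = 13, N = 22 → Tm = 64.9 + 41·(13 − 16.4)/22 = 58.6°C.
|ΔTm| = |62.5 − 58.6| = 3.9°C, ≤ 4.3°C.

|ΔTm| = 3.9°C; the pair is acceptable.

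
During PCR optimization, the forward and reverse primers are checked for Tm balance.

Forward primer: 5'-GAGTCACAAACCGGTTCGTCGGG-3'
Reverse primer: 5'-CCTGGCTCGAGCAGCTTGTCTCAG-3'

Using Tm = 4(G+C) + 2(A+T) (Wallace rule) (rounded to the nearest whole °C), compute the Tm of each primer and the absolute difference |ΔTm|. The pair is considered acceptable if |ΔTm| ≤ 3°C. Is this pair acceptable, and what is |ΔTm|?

|ΔTm| = 4°C; the pair is not acceptable.

Forward: A=5 T=4 G=8 C=6 → Tm = 2·9 + 4·14 = 74°C.
Reverse: A=3 T=6 G=7 C=8 → Tm = 2·9 + 4·15 = 78°C.
|ΔTm| = |74 − 78| = 4°C, > 3°C.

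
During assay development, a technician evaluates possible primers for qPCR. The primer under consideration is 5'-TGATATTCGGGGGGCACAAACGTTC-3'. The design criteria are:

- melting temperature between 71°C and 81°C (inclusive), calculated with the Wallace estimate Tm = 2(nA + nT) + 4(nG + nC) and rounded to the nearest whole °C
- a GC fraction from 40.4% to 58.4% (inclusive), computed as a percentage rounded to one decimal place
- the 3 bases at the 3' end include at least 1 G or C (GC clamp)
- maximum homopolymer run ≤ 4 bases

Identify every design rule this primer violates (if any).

Base counts: A=6, T=6, G=8, C=5 (length 25).
Tm: Tm = 2·12 + 4·13 = 76°C ✓
GC content: GC 13/25 = 52.0% ✓
GC clamp: 3' end TTC has 1 G/C ✓
homopolymer run: longest run = 6, exceeds 4 ✗

Fails: homopolymer run.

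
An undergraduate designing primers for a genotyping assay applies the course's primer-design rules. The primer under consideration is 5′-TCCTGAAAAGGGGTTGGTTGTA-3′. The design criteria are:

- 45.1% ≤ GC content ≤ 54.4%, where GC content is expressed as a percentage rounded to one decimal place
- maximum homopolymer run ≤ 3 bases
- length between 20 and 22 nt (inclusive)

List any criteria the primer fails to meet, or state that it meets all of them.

Base counts: A=5, T=7, G=8, C=2 (length 22).
GC content: GC 10/22 = 45.5% ✓
homopolymer run: longest run = 4, exceeds 3 ✗
length: length 22 ✓

Fails: homopolymer run.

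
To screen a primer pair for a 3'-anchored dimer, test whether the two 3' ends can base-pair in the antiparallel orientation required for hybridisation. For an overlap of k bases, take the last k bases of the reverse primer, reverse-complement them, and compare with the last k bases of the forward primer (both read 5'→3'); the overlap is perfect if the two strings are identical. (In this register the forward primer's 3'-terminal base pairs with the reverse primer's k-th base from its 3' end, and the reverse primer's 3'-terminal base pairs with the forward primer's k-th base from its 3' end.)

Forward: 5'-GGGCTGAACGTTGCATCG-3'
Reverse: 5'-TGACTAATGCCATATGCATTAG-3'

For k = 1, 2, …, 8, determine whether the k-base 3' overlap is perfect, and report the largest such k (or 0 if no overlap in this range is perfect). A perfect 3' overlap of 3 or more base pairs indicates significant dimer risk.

Last 8 bases (5'→3') — forward …TTGCATCG, reverse …TGCATTAG.
Reverse complement of the reverse primer's last 8 bases: CTAATGCA; its first k bases are the reverse complement of the reverse primer's last k bases, so a perfect k-base overlap needs the forward primer's last k bases to equal them.
Comparing (forward last k vs required): k=1: G vs C ✗; k=2: CG vs CT ✗; k=3: TCG vs CTA ✗; k=4: ATCG vs CTAA ✗; k=5: CATCG vs CTAAT ✗; k=6: GCATCG vs CTAATG ✗; k=7: TGCATCG vs CTAATGC ✗; k=8: TTGCATCG vs CTAATGCA ✗.
No overlap length from 1 to 8 is perfect, so the longest perfect 3' overlap is 0.

Longest perfect overlap: 0 complementary base pairs; below the dimer-risk threshold (threshold 3).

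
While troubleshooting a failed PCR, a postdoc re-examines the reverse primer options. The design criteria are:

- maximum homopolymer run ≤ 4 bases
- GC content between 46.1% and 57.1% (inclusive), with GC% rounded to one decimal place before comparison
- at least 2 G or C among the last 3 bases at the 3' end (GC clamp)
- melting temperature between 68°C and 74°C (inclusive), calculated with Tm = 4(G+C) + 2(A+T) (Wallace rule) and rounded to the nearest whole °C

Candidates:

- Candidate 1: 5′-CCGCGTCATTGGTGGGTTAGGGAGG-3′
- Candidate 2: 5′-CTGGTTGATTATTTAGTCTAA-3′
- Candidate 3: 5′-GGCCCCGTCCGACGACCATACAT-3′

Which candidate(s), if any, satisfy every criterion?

None of the candidates satisfy all criteria.

Candidate 1 (25 nt, A=3 T=6 G=12 C=4): longest run = 3 ✓; GC 16/25 = 64.0%, outside 46.1–57.1% ✗; 3' end AGG has 2 G/C ✓; Tm = 2·9 + 4·16 = 82°C, outside 68–74°C ✗ — fails.
Candidate 2 (21 nt, A=5 T=10 G=4 C=2): longest run = 3 ✓; GC 6/21 = 28.6%, outside 46.1–57.1% ✗; 3' end TAA has 0 G/C, need ≥2 ✗; Tm = 2·15 + 4·6 = 54°C, outside 68–74°C ✗ — fails.
Candidate 3 (23 nt, A=5 T=3 G=5 C=10): longest run = 4 ✓; GC 15/23 = 65.2%, outside 46.1–57.1% ✗; 3' end CAT has 1 G/C, need ≥2 ✗; Tm = 2·8 + 4·15 = 76°C, outside 68–74°C ✗ — fails.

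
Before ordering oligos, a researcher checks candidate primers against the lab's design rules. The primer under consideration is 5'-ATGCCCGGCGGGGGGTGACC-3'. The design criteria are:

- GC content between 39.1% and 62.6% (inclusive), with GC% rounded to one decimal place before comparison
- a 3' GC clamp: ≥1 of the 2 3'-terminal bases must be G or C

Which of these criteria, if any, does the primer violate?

Fails: GC content.

Base counts: A=2, T=2, G=10, C=6 (length 20).
GC content: GC 16/20 = 80.0%, outside 39.1–62.6% ✗
GC clamp: 3' end CC has 2 G/C ✓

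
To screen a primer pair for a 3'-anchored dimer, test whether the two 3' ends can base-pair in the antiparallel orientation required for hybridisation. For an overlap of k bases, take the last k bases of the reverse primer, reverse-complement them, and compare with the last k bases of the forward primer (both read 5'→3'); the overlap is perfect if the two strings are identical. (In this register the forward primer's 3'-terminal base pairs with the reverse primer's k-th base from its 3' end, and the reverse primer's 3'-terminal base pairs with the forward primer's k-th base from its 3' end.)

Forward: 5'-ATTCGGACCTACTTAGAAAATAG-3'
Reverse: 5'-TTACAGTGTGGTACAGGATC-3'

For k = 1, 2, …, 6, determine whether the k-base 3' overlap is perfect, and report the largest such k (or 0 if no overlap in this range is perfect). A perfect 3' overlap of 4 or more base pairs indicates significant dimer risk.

Longest perfect overlap: 1 complementary base pair; below the dimer-risk threshold (threshold 4).

Last 6 bases (5'→3') — forward …AAATAG, reverse …AGGATC.
Reverse complement of the reverse primer's last 6 bases: GATCCT; its first k bases are the reverse complement of the reverse primer's last k bases, so a perfect k-base overlap needs the forward primer's last k bases to equal them.
Comparing (forward last k vs required): k=1: G vs G ✓; k=2: AG vs GA ✗; k=3: TAG vs GAT ✗; k=4: ATAG vs GATC ✗; k=5: AATAG vs GATCC ✗; k=6: AAATAG vs GATCCT ✗.
Only k = 1 is perfect, so the longest perfect 3' overlap is 1.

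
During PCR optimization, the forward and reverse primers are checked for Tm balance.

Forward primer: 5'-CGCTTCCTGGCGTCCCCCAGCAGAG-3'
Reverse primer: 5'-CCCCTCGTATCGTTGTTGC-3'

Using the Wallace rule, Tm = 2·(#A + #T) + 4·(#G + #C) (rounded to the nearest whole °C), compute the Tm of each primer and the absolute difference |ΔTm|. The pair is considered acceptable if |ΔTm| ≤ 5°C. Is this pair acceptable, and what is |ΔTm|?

|ΔTm| = 26°C; the pair is not acceptable.

Forward: A=3 T=4 G=7 C=11 → Tm = 2·7 + 4·18 = 86°C.
Reverse: A=1 T=7 G=4 C=7 → Tm = 2·8 + 4·11 = 60°C.
|ΔTm| = |86 − 60| = 26°C, > 5°C.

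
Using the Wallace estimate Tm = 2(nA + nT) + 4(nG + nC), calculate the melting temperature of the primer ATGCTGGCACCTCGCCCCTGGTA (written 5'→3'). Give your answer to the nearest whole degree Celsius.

76°C

Base counts: A=3, T=5, G=6, C=9 (length 23).
Tm = 2·(3+5) + 4·(6+9) = 2·8 + 4·15 = 16 + 60 = 76°C.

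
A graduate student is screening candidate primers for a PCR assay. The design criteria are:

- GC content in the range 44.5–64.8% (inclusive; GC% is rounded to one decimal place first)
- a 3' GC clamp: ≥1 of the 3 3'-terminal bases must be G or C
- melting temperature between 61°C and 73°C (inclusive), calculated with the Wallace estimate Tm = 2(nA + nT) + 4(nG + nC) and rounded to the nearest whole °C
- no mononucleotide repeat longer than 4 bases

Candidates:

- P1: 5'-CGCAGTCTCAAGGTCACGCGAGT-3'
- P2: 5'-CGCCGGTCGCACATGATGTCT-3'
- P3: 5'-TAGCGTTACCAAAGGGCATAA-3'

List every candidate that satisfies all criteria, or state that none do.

P1 (23 nt, A=5 T=4 G=7 C=7): GC 14/23 = 60.9% ✓; 3' end AGT has 1 G/C ✓; Tm = 2·9 + 4·14 = 74°C, outside 61–73°C ✗; longest run = 2 ✓ — fails.
P2 (21 nt, A=3 T=5 G=6 C=7): GC 13/21 = 61.9% ✓; 3' end TCT has 1 G/C ✓; Tm = 2·8 + 4·13 = 68°C ✓; longest run = 2 ✓ — passes.
P3 (21 nt, A=8 T=4 G=5 C=4): GC 9/21 = 42.9%, outside 44.5–64.8% ✗; 3' end TAA has 0 G/C, need ≥1 ✗; Tm = 2·12 + 4·9 = 60°C, outside 61–73°C ✗; longest run = 3 ✓ — fails.

P2 only.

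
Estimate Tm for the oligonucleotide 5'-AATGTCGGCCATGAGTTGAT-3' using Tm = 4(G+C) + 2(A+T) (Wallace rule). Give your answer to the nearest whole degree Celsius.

Base counts: A=5, T=6, G=6, C=3 (length 20).
Tm = 2·(5+6) + 4·(6+3) = 2·11 + 4·9 = 22 + 36 = 58°C.

58°C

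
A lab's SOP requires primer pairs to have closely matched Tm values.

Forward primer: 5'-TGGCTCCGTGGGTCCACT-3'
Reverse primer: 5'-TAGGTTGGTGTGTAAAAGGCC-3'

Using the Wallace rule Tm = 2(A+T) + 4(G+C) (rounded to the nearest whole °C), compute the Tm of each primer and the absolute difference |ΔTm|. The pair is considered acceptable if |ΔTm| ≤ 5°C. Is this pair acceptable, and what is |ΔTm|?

Forward: A=1 T=5 G=6 C=6 → Tm = 2·6 + 4·12 = 60°C.
Reverse: A=5 T=6 G=8 C=2 → Tm = 2·11 + 4·10 = 62°C.
|ΔTm| = |60 − 62| = 2°C, ≤ 5°C.

|ΔTm| = 2°C; the pair is acceptable.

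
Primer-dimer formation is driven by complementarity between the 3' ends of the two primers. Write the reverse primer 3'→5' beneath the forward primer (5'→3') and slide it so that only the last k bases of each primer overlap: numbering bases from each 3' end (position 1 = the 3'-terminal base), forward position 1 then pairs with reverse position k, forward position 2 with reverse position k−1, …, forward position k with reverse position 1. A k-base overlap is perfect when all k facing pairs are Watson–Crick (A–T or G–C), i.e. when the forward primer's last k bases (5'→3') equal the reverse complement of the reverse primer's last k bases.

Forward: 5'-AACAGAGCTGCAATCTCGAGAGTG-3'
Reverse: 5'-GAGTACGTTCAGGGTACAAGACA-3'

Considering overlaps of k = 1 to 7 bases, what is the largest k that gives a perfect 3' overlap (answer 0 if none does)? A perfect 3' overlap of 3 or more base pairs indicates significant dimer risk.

Longest perfect overlap: 2 complementary base pairs; below the dimer-risk threshold (threshold 3).

Last 7 bases (5'→3') — forward …GAGAGTG, reverse …CAAGACA.
Reverse complement of the reverse primer's last 7 bases: TGTCTTG; its first k bases are the reverse complement of the reverse primer's last k bases, so a perfect k-base overlap needs the forward primer's last k bases to equal them.
Comparing (forward last k vs required): k=1: G vs T ✗; k=2: TG vs TG ✓; k=3: GTG vs TGT ✗; k=4: AGTG vs TGTC ✗; k=5: GAGTG vs TGTCT ✗; k=6: AGAGTG vs TGTCTT ✗; k=7: GAGAGTG vs TGTCTTG ✗.
Only k = 2 is perfect, so the longest perfect 3' overlap is 2.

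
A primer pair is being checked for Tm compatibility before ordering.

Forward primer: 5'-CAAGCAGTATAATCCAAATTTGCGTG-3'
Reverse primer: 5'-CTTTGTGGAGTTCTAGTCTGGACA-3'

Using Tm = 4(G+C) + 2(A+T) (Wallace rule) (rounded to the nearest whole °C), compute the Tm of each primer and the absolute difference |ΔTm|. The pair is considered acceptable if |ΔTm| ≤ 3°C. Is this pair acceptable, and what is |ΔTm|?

|ΔTm| = 2°C; the pair is acceptable.

Forward: A=9 T=7 G=5 C=5 → Tm = 2·16 + 4·10 = 72°C.
Reverse: A=4 T=9 G=7 C=4 → Tm = 2·13 + 4·11 = 70°C.
|ΔTm| = |72 − 70| = 2°C, ≤ 3°C.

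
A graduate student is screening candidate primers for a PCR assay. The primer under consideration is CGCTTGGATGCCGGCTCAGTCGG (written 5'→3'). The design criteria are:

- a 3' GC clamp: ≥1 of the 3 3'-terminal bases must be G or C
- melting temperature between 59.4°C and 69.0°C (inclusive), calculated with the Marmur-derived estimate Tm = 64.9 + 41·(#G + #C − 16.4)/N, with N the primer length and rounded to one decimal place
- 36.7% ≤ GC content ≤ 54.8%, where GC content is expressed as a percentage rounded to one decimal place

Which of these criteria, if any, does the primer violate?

Base counts: A=2, T=5, G=9, C=7 (length 23).
GC clamp: 3' end CGG has 3 G/C ✓
Tm: Tm = 64.9 + 41·(16 − 16.4)/23 = 64.2°C ✓
GC content: GC 16/23 = 69.6%, outside 36.7–54.8% ✗

Fails: GC content.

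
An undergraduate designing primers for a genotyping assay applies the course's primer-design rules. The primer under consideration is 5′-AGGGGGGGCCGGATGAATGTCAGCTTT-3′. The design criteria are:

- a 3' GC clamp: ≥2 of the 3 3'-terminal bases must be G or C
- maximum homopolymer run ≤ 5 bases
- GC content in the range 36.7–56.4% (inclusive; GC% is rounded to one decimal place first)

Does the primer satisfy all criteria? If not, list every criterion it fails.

Fails: GC clamp, homopolymer run, GC content.

Base counts: A=5, T=6, G=12, C=4 (length 27).
GC clamp: 3' end TTT has 0 G/C, need ≥2 ✗
homopolymer run: longest run = 7, exceeds 5 ✗
GC content: GC 16/27 = 59.3%, outside 36.7–56.4% ✗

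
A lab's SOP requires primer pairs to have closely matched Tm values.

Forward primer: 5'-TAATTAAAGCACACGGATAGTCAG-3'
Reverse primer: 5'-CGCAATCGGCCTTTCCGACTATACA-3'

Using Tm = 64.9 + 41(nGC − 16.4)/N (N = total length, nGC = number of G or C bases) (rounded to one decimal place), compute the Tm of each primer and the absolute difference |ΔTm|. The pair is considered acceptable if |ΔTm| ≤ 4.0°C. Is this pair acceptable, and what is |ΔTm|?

|ΔTm| = 7.0°C; the pair is not acceptable.

Forward: G+C = 9, N = 24 → Tm = 64.9 + 41·(9 − 16.4)/24 = 52.3°C.
Reverse: G+C = 13, N = 25 → Tm = 64.9 + 41·(13 − 16.4)/25 = 59.3°C.
|ΔTm| = |52.3 − 59.3| = 7.0°C, > 4.0°C.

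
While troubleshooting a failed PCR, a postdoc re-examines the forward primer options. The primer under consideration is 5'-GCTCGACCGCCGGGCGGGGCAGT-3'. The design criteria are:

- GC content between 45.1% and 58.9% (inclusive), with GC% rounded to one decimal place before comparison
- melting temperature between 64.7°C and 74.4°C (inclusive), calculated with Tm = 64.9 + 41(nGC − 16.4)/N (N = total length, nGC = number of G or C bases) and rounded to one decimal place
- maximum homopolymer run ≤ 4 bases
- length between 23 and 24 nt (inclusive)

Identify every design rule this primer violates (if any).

Base counts: A=2, T=2, G=11, C=8 (length 23).
GC content: GC 19/23 = 82.6%, outside 45.1–58.9% ✗
Tm: Tm = 64.9 + 41·(19 − 16.4)/23 = 69.5°C ✓
homopolymer run: longest run = 4 ✓
length: length 23 ✓

Fails: GC content.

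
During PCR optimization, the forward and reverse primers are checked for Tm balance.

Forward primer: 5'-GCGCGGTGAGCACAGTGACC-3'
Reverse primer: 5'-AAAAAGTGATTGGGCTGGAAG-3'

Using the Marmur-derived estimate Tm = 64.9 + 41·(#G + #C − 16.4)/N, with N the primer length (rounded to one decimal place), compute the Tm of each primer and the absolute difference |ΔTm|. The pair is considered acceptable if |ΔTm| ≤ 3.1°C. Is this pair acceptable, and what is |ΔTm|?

Forward: G+C = 14, N = 20 → Tm = 64.9 + 41·(14 − 16.4)/20 = 60.0°C.
Reverse: G+C = 9, N = 21 → Tm = 64.9 + 41·(9 − 16.4)/21 = 50.5°C.
|ΔTm| = |60.0 − 50.5| = 9.5°C, > 3.1°C.

|ΔTm| = 9.5°C; the pair is not acceptable.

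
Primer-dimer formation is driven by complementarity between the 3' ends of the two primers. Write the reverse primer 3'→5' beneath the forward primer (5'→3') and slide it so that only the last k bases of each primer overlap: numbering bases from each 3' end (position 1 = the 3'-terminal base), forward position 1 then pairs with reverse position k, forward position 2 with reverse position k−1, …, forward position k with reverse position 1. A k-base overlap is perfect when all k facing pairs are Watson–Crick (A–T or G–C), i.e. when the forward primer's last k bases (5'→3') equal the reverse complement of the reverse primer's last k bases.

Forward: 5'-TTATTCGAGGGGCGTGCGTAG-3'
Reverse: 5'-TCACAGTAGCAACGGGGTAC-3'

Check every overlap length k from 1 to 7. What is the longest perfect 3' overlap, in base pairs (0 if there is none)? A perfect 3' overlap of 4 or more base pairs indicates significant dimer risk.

Last 7 bases (5'→3') — forward …TGCGTAG, reverse …GGGGTAC.
Reverse complement of the reverse primer's last 7 bases: GTACCCC; its first k bases are the reverse complement of the reverse primer's last k bases, so a perfect k-base overlap needs the forward primer's last k bases to equal them.
Comparing (forward last k vs required): k=1: G vs G ✓; k=2: AG vs GT ✗; k=3: TAG vs GTA ✗; k=4: GTAG vs GTAC ✗; k=5: CGTAG vs GTACC ✗; k=6: GCGTAG vs GTACCC ✗; k=7: TGCGTAG vs GTACCCC ✗.
Only k = 1 is perfect, so the longest perfect 3' overlap is 1.

Longest perfect overlap: 1 complementary base pair; below the dimer-risk threshold (threshold 4).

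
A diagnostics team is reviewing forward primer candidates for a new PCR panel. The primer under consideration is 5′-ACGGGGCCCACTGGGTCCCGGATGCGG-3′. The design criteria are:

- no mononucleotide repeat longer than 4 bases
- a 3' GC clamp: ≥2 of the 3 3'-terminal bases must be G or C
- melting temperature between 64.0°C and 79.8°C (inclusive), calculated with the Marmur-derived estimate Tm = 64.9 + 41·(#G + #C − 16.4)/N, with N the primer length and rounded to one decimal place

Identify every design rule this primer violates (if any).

Meets all criteria.

Base counts: A=3, T=3, G=12, C=9 (length 27).
homopolymer run: longest run = 4 ✓
GC clamp: 3' end CGG has 3 G/C ✓
Tm: Tm = 64.9 + 41·(21 − 16.4)/27 = 71.9°C ✓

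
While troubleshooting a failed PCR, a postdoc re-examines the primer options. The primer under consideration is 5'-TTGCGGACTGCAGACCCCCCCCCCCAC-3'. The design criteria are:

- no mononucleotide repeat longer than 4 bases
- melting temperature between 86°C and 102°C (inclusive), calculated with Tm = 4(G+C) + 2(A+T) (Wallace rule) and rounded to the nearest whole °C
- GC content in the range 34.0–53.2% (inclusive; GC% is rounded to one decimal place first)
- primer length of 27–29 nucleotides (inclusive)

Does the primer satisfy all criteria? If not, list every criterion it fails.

Fails: homopolymer run, GC content.

Base counts: A=4, T=3, G=5, C=15 (length 27).
homopolymer run: longest run = 11, exceeds 4 ✗
Tm: Tm = 2·7 + 4·20 = 94°C ✓
GC content: GC 20/27 = 74.1%, outside 34.0–53.2% ✗
length: length 27 ✓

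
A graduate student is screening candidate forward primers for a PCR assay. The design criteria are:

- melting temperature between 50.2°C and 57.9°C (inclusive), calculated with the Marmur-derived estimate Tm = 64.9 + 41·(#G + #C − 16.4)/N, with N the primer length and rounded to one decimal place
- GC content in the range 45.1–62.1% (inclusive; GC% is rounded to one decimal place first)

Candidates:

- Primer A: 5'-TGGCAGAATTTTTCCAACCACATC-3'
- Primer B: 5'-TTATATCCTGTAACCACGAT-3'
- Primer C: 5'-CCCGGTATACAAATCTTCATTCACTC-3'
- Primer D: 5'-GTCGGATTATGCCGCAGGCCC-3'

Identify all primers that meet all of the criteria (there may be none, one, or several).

None of the candidates satisfy all criteria.

Primer A (24 nt, A=7 T=7 G=3 C=7): Tm = 64.9 + 41·(10 − 16.4)/24 = 54.0°C ✓; GC 10/24 = 41.7%, outside 45.1–62.1% ✗ — fails.
Primer B (20 nt, A=6 T=7 G=2 C=5): Tm = 64.9 + 41·(7 − 16.4)/20 = 45.6°C, outside 50.2–57.9°C ✗; GC 7/20 = 35.0%, outside 45.1–62.1% ✗ — fails.
Primer C (26 nt, A=7 T=8 G=2 C=9): Tm = 64.9 + 41·(11 − 16.4)/26 = 56.4°C ✓; GC 11/26 = 42.3%, outside 45.1–62.1% ✗ — fails.
Primer D (21 nt, A=3 T=4 G=7 C=7): Tm = 64.9 + 41·(14 − 16.4)/21 = 60.2°C, outside 50.2–57.9°C ✗; GC 14/21 = 66.7%, outside 45.1–62.1% ✗ — fails.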